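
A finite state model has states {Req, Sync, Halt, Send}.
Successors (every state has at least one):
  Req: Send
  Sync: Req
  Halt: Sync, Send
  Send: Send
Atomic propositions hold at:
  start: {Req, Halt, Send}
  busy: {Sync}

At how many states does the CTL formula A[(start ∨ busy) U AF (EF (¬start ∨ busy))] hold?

Sat(start ∨ busy) = {Req, Sync, Halt, Send}
Sat(¬start) = {Sync}
Sat(¬start ∨ busy) = {Sync}
EF (¬start ∨ busy): least fixpoint, start Z0 = {Sync}, add states with some successor in Z. Z1 = {Sync, Halt}; fixed.
Sat(EF (¬start ∨ busy)) = {Sync, Halt}
AF (EF (¬start ∨ busy)): least fixpoint, start Z0 = {Sync, Halt}, add states with every successor in Z. Already a fixed point.
Sat(AF (EF (¬start ∨ busy))) = {Sync, Halt}
A[(start ∨ busy) U AF (EF (¬start ∨ busy))]: least fixpoint, start Z0 = Sat(AF (EF (¬start ∨ busy))) = {Sync, Halt}, add states in Sat(start ∨ busy) with every successor in Z. Already a fixed point.
Sat(A[(start ∨ busy) U AF (EF (¬start ∨ busy))]) = {Sync, Halt}
|Sat(A[(start ∨ busy) U AF (EF (¬start ∨ busy))])| = |{Sync, Halt}| = 2.

2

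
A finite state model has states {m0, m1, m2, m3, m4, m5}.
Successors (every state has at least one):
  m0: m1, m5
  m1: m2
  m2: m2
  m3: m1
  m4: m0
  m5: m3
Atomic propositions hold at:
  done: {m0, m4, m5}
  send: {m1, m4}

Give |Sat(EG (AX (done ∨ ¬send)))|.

Sat(¬send) = {m0, m2, m3, m5}
Sat(done ∨ ¬send) = {m0, m2, m3, m4, m5}
Sat(AX (done ∨ ¬send)) = {s : every successor in {m0, m2, m3, m4, m5}} = {m1, m2, m4, m5}
EG (AX (done ∨ ¬send)): greatest fixpoint, start Z0 = {m1, m2, m4, m5}, keep only states in Sat with some successor in Z. Z1 = {m1, m2}; fixed.
Sat(EG (AX (done ∨ ¬send))) = {m1, m2}
|Sat(EG (AX (done ∨ ¬send)))| = |{m1, m2}| = 2.

2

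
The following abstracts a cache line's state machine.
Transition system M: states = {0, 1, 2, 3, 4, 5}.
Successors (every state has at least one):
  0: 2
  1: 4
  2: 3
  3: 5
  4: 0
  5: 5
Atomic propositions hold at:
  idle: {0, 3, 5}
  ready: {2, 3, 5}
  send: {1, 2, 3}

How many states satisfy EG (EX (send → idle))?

3

Sat(send → idle) = {0, 3, 4, 5}
Sat(EX (send → idle)) = {s : some successor in {0, 3, 4, 5}} = {1, 2, 3, 4, 5}
EG (EX (send → idle)): greatest fixpoint, start Z0 = {1, 2, 3, 4, 5}, keep only states in Sat with some successor in Z. Z1 = {1, 2, 3, 5}; Z2 = {2, 3, 5}; fixed.
Sat(EG (EX (send → idle))) = {2, 3, 5}
|Sat(EG (EX (send → idle)))| = |{2, 3, 5}| = 3.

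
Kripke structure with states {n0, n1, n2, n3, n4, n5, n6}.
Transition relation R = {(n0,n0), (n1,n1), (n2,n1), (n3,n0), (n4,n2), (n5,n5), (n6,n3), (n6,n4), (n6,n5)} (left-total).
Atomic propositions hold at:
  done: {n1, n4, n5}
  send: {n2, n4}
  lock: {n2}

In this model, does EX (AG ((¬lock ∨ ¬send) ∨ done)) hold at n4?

Sat(¬lock) = {n0, n1, n3, n4, n5, n6}
Sat(¬send) = {n0, n1, n3, n5, n6}
Sat(¬lock ∨ ¬send) = {n0, n1, n3, n4, n5, n6}
Sat((¬lock ∨ ¬send) ∨ done) = {n0, n1, n3, n4, n5, n6}
AG ((¬lock ∨ ¬send) ∨ done): greatest fixpoint, start Z0 = {n0, n1, n3, n4, n5, n6}, keep only states in Sat with every successor in Z. Z1 = {n0, n1, n3, n5, n6}; Z2 = {n0, n1, n3, n5}; fixed.
Sat(AG ((¬lock ∨ ¬send) ∨ done)) = {n0, n1, n3, n5}
Sat(EX (AG ((¬lock ∨ ¬send) ∨ done))) = {s : some successor in {n0, n1, n3, n5}} = {n0, n1, n2, n3, n5, n6}
n4 ∉ Sat(EX (AG ((¬lock ∨ ¬send) ∨ done))) = {n0, n1, n2, n3, n5, n6}, so the formula does not hold at n4.

No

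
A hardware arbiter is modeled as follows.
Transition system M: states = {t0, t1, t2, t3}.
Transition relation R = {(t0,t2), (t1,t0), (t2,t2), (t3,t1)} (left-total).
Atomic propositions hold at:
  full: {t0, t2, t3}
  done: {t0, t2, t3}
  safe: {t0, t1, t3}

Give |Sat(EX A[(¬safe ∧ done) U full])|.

Sat(¬safe) = {t2}
Sat(¬safe ∧ done) = {t2}
A[(¬safe ∧ done) U full]: least fixpoint, start Z0 = Sat(full) = {t0, t2, t3}, add states in Sat(¬safe ∧ done) with every successor in Z. Already a fixed point.
Sat(A[(¬safe ∧ done) U full]) = {t0, t2, t3}
Sat(EX A[(¬safe ∧ done) U full]) = {s : some successor in {t0, t2, t3}} = {t0, t1, t2}
|Sat(EX A[(¬safe ∧ done) U full])| = |{t0, t1, t2}| = 3.

3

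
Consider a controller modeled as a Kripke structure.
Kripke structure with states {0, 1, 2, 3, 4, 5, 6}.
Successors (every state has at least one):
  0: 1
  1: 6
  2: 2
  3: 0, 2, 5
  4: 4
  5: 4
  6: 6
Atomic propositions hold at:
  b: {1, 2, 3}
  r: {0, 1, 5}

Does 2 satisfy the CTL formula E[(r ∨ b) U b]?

Sat(r ∨ b) = {0, 1, 2, 3, 5}
E[(r ∨ b) U b]: least fixpoint, start Z0 = Sat(b) = {1, 2, 3}, add states in Sat(r ∨ b) with some successor in Z. Z1 = {0, 1, 2, 3}; fixed.
Sat(E[(r ∨ b) U b]) = {0, 1, 2, 3}
2 ∈ Sat(E[(r ∨ b) U b]) = {0, 1, 2, 3}, so the formula holds at 2.

Yes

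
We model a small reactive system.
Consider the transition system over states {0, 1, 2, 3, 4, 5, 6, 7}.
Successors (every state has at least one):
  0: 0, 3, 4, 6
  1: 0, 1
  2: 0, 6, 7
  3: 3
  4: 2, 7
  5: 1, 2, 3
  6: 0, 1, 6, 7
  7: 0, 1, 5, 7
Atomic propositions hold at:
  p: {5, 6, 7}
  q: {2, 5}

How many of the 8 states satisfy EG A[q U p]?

2

A[q U p]: least fixpoint, start Z0 = Sat(p) = {5, 6, 7}, add states in Sat(q) with every successor in Z. Already a fixed point.
Sat(A[q U p]) = {5, 6, 7}
EG A[q U p]: greatest fixpoint, start Z0 = {5, 6, 7}, keep only states in Sat with some successor in Z. Z1 = {6, 7}; fixed.
Sat(EG A[q U p]) = {6, 7}
|Sat(EG A[q U p])| = |{6, 7}| = 2.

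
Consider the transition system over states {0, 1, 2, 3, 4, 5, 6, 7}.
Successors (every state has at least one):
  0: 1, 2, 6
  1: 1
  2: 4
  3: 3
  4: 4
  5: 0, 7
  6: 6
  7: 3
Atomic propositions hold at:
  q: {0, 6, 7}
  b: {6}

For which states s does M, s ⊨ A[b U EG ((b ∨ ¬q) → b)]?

{0, 6}

Sat(¬q) = {1, 2, 3, 4, 5}
Sat(b ∨ ¬q) = {1, 2, 3, 4, 5, 6}
Sat((b ∨ ¬q) → b) = {0, 6, 7}
EG ((b ∨ ¬q) → b): greatest fixpoint, start Z0 = {0, 6, 7}, keep only states in Sat with some successor in Z. Z1 = {0, 6}; fixed.
Sat(EG ((b ∨ ¬q) → b)) = {0, 6}
A[b U EG ((b ∨ ¬q) → b)]: least fixpoint, start Z0 = Sat(EG ((b ∨ ¬q) → b)) = {0, 6}, add states in Sat(b) with every successor in Z. Already a fixed point.
Sat(A[b U EG ((b ∨ ¬q) → b)]) = {0, 6}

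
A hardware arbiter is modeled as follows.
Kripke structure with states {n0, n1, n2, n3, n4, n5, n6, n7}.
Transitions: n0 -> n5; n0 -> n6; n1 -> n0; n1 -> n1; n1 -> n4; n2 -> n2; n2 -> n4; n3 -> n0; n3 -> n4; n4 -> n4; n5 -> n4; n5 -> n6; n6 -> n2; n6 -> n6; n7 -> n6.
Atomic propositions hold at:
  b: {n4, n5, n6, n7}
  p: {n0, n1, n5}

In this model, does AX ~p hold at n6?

Sat(~p) = {n2, n3, n4, n6, n7}
Sat(AX ~p) = {s : every successor in {n2, n3, n4, n6, n7}} = {n2, n4, n5, n6, n7}
n6 ∈ Sat(AX ~p) = {n2, n4, n5, n6, n7}, so the formula holds at n6.

Yes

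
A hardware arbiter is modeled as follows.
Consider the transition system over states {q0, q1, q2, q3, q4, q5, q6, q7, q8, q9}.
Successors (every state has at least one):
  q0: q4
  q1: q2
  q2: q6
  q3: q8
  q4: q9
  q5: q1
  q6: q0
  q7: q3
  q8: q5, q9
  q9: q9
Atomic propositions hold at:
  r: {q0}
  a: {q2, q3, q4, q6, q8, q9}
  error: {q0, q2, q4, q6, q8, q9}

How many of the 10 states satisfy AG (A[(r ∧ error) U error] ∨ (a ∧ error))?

Sat(r ∧ error) = {q0}
A[(r ∧ error) U error]: least fixpoint, start Z0 = Sat(error) = {q0, q2, q4, q6, q8, q9}, add states in Sat(r ∧ error) with every successor in Z. Already a fixed point.
Sat(A[(r ∧ error) U error]) = {q0, q2, q4, q6, q8, q9}
Sat(a ∧ error) = {q2, q4, q6, q8, q9}
Sat(A[(r ∧ error) U error] ∨ (a ∧ error)) = {q0, q2, q4, q6, q8, q9}
AG (A[(r ∧ error) U error] ∨ (a ∧ error)): greatest fixpoint, start Z0 = {q0, q2, q4, q6, q8, q9}, keep only states in Sat with every successor in Z. Z1 = {q0, q2, q4, q6, q9}; fixed.
Sat(AG (A[(r ∧ error) U error] ∨ (a ∧ error))) = {q0, q2, q4, q6, q9}
|Sat(AG (A[(r ∧ error) U error] ∨ (a ∧ error)))| = |{q0, q2, q4, q6, q9}| = 5.

5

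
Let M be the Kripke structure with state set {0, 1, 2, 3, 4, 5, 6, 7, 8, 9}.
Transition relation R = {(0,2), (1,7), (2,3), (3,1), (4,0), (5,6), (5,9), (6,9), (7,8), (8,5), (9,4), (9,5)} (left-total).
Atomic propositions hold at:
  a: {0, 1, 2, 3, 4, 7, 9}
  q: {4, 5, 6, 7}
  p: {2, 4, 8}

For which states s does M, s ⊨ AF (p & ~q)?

Sat(~q) = {0, 1, 2, 3, 8, 9}
Sat(p & ~q) = {2, 8}
AF (p & ~q): least fixpoint, start Z0 = {2, 8}, add states with every successor in Z. Z1 = {0, 2, 7, 8}; Z2 = {0, 1, 2, 4, 7, 8}; Z3 = {0, 1, 2, 3, 4, 7, 8}; fixed.
Sat(AF (p & ~q)) = {0, 1, 2, 3, 4, 7, 8}

{0, 1, 2, 3, 4, 7, 8}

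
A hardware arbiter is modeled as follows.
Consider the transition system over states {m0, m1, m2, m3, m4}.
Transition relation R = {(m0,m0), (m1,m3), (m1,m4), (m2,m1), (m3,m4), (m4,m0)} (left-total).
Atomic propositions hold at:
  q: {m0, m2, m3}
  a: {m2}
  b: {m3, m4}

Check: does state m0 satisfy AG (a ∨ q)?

Yes

Sat(a ∨ q) = {m0, m2, m3}
AG (a ∨ q): greatest fixpoint, start Z0 = {m0, m2, m3}, keep only states in Sat with every successor in Z. Z1 = {m0}; fixed.
Sat(AG (a ∨ q)) = {m0}
m0 ∈ Sat(AG (a ∨ q)) = {m0}, so the formula holds at m0.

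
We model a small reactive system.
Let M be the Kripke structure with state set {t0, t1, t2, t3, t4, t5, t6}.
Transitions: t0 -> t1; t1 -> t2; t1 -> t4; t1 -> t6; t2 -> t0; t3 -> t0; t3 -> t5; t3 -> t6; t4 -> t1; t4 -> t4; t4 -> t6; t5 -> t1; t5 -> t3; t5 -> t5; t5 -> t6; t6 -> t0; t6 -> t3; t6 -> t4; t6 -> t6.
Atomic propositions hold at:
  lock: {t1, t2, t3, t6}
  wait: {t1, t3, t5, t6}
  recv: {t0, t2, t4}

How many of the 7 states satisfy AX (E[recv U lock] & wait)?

E[recv U lock]: least fixpoint, start Z0 = Sat(lock) = {t1, t2, t3, t6}, add states in Sat(recv) with some successor in Z. Z1 = {t0, t1, t2, t3, t4, t6}; fixed.
Sat(E[recv U lock]) = {t0, t1, t2, t3, t4, t6}
Sat(E[recv U lock] & wait) = {t1, t3, t6}
Sat(AX (E[recv U lock] & wait)) = {s : every successor in {t1, t3, t6}} = {t0}
|Sat(AX (E[recv U lock] & wait))| = |{t0}| = 1.

1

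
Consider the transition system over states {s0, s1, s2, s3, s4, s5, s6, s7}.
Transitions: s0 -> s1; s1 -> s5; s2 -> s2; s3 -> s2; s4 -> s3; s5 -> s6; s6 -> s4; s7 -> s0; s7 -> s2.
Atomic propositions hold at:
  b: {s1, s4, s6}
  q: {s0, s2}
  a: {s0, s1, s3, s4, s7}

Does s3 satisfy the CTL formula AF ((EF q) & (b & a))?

No

EF q: least fixpoint, start Z0 = {s0, s2}, add states with some successor in Z. Z1 = {s0, s2, s3, s7}; Z2 = {s0, s2, s3, s4, s7}; Z3 = {s0, s2, s3, s4, s6, s7}; Z4 = {s0, s2, s3, s4, s5, s6, s7}; Z5 = {s0, s1, s2, s3, s4, s5, s6, s7}; fixed.
Sat(EF q) = {s0, s1, s2, s3, s4, s5, s6, s7}
Sat(b & a) = {s1, s4}
Sat((EF q) & (b & a)) = {s1, s4}
AF ((EF q) & (b & a)): least fixpoint, start Z0 = {s1, s4}, add states with every successor in Z. Z1 = {s0, s1, s4, s6}; Z2 = {s0, s1, s4, s5, s6}; fixed.
Sat(AF ((EF q) & (b & a))) = {s0, s1, s4, s5, s6}
s3 ∉ Sat(AF ((EF q) & (b & a))) = {s0, s1, s4, s5, s6}, so the formula does not hold at s3.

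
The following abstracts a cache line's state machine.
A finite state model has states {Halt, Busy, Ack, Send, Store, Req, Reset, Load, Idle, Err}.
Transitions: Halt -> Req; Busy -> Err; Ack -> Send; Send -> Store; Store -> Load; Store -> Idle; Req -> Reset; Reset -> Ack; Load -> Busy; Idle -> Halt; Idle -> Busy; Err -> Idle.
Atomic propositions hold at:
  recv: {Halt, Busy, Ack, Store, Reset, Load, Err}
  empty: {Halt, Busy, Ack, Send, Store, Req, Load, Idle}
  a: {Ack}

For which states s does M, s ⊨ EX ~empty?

Sat(~empty) = {Reset, Err}
Sat(EX ~empty) = {s : some successor in {Reset, Err}} = {Busy, Req}

{Busy, Req}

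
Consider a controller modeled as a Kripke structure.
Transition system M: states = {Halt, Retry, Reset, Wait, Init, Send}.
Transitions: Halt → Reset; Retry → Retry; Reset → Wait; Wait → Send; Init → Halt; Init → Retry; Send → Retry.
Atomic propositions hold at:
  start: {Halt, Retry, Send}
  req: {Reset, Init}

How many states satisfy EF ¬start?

Sat(¬start) = {Reset, Wait, Init}
EF ¬start: least fixpoint, start Z0 = {Reset, Wait, Init}, add states with some successor in Z. Z1 = {Halt, Reset, Wait, Init}; fixed.
Sat(EF ¬start) = {Halt, Reset, Wait, Init}
|Sat(EF ¬start)| = |{Halt, Reset, Wait, Init}| = 4.

4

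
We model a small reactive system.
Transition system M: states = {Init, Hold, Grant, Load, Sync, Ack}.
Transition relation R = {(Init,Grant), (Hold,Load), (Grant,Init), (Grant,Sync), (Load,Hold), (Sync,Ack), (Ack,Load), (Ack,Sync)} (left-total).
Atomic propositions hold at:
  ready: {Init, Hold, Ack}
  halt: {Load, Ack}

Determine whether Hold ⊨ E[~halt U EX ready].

Sat(~halt) = {Init, Hold, Grant, Sync}
Sat(EX ready) = {s : some successor in {Init, Hold, Ack}} = {Grant, Load, Sync}
E[~halt U EX ready]: least fixpoint, start Z0 = Sat(EX ready) = {Grant, Load, Sync}, add states in Sat(~halt) with some successor in Z. Z1 = {Init, Hold, Grant, Load, Sync}; fixed.
Sat(E[~halt U EX ready]) = {Init, Hold, Grant, Load, Sync}
Hold ∈ Sat(E[~halt U EX ready]) = {Init, Hold, Grant, Load, Sync}, so the formula holds at Hold.

Yes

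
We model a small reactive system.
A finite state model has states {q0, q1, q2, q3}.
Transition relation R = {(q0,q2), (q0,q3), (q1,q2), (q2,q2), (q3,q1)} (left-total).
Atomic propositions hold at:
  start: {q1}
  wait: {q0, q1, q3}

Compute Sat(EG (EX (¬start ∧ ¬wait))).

Sat(¬start) = {q0, q2, q3}
Sat(¬wait) = {q2}
Sat(¬start ∧ ¬wait) = {q2}
Sat(EX (¬start ∧ ¬wait)) = {s : some successor in {q2}} = {q0, q1, q2}
EG (EX (¬start ∧ ¬wait)): greatest fixpoint, start Z0 = {q0, q1, q2}, keep only states in Sat with some successor in Z. Already a fixed point.
Sat(EG (EX (¬start ∧ ¬wait))) = {q0, q1, q2}

{q0, q1, q2}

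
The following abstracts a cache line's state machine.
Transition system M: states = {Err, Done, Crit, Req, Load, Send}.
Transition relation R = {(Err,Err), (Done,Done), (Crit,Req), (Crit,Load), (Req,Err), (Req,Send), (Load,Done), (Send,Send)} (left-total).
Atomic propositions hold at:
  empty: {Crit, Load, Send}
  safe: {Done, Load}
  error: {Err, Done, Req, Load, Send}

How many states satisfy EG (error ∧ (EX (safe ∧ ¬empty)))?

Sat(¬empty) = {Err, Done, Req}
Sat(safe ∧ ¬empty) = {Done}
Sat(EX (safe ∧ ¬empty)) = {s : some successor in {Done}} = {Done, Load}
Sat(error ∧ (EX (safe ∧ ¬empty))) = {Done, Load}
EG (error ∧ (EX (safe ∧ ¬empty))): greatest fixpoint, start Z0 = {Done, Load}, keep only states in Sat with some successor in Z. Already a fixed point.
Sat(EG (error ∧ (EX (safe ∧ ¬empty)))) = {Done, Load}
|Sat(EG (error ∧ (EX (safe ∧ ¬empty))))| = |{Done, Load}| = 2.

2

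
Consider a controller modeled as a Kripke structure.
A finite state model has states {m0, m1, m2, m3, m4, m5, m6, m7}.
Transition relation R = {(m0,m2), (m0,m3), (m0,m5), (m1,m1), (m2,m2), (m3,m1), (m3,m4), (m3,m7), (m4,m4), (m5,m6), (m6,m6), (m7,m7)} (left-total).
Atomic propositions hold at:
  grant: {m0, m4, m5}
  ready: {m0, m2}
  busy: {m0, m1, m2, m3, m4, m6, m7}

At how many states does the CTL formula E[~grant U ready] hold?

Sat(~grant) = {m1, m2, m3, m6, m7}
E[~grant U ready]: least fixpoint, start Z0 = Sat(ready) = {m0, m2}, add states in Sat(~grant) with some successor in Z. Already a fixed point.
Sat(E[~grant U ready]) = {m0, m2}
|Sat(E[~grant U ready])| = |{m0, m2}| = 2.

2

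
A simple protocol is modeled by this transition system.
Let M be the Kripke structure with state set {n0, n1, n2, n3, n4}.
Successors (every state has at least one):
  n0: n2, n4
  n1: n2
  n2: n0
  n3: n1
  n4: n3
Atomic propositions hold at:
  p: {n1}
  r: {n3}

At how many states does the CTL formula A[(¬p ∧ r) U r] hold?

1

Sat(¬p) = {n0, n2, n3, n4}
Sat(¬p ∧ r) = {n3}
A[(¬p ∧ r) U r]: least fixpoint, start Z0 = Sat(r) = {n3}, add states in Sat(¬p ∧ r) with every successor in Z. Already a fixed point.
Sat(A[(¬p ∧ r) U r]) = {n3}
|Sat(A[(¬p ∧ r) U r])| = |{n3}| = 1.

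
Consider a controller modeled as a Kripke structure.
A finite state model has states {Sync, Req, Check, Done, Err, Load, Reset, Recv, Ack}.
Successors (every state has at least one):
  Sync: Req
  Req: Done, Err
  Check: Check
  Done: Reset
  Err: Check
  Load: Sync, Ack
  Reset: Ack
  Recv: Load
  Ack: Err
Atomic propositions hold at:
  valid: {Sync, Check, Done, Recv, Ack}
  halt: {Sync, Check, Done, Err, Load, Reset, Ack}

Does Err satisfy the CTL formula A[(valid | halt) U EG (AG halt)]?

Sat(valid | halt) = {Sync, Check, Done, Err, Load, Reset, Recv, Ack}
AG halt: greatest fixpoint, start Z0 = {Sync, Check, Done, Err, Load, Reset, Ack}, keep only states in Sat with every successor in Z. Z1 = {Check, Done, Err, Load, Reset, Ack}; Z2 = {Check, Done, Err, Reset, Ack}; fixed.
Sat(AG halt) = {Check, Done, Err, Reset, Ack}
EG (AG halt): greatest fixpoint, start Z0 = {Check, Done, Err, Reset, Ack}, keep only states in Sat with some successor in Z. Already a fixed point.
Sat(EG (AG halt)) = {Check, Done, Err, Reset, Ack}
A[(valid | halt) U EG (AG halt)]: least fixpoint, start Z0 = Sat(EG (AG halt)) = {Check, Done, Err, Reset, Ack}, add states in Sat(valid | halt) with every successor in Z. Already a fixed point.
Sat(A[(valid | halt) U EG (AG halt)]) = {Check, Done, Err, Reset, Ack}
Err ∈ Sat(A[(valid | halt) U EG (AG halt)]) = {Check, Done, Err, Reset, Ack}, so the formula holds at Err.

Yes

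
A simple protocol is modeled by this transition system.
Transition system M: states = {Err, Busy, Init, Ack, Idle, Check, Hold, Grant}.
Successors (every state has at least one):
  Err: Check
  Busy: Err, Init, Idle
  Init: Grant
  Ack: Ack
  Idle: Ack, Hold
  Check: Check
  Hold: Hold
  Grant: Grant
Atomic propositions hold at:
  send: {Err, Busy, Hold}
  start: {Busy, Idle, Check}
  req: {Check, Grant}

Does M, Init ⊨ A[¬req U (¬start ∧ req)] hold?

Yes

Sat(¬req) = {Err, Busy, Init, Ack, Idle, Hold}
Sat(¬start) = {Err, Init, Ack, Hold, Grant}
Sat(¬start ∧ req) = {Grant}
A[¬req U (¬start ∧ req)]: least fixpoint, start Z0 = Sat((¬start ∧ req)) = {Grant}, add states in Sat(¬req) with every successor in Z. Z1 = {Init, Grant}; fixed.
Sat(A[¬req U (¬start ∧ req)]) = {Init, Grant}
Init ∈ Sat(A[¬req U (¬start ∧ req)]) = {Init, Grant}, so the formula holds at Init.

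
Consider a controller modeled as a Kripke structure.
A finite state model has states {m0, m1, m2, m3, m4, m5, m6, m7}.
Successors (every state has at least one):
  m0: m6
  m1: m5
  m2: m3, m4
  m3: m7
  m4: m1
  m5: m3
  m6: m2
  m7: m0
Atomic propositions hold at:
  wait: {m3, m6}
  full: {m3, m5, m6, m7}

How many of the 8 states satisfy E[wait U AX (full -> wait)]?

7

Sat(full -> wait) = {m0, m1, m2, m3, m4, m6}
Sat(AX (full -> wait)) = {s : every successor in {m0, m1, m2, m3, m4, m6}} = {m0, m2, m4, m5, m6, m7}
E[wait U AX (full -> wait)]: least fixpoint, start Z0 = Sat(AX (full -> wait)) = {m0, m2, m4, m5, m6, m7}, add states in Sat(wait) with some successor in Z. Z1 = {m0, m2, m3, m4, m5, m6, m7}; fixed.
Sat(E[wait U AX (full -> wait)]) = {m0, m2, m3, m4, m5, m6, m7}
|Sat(E[wait U AX (full -> wait)])| = |{m0, m2, m3, m4, m5, m6, m7}| = 7.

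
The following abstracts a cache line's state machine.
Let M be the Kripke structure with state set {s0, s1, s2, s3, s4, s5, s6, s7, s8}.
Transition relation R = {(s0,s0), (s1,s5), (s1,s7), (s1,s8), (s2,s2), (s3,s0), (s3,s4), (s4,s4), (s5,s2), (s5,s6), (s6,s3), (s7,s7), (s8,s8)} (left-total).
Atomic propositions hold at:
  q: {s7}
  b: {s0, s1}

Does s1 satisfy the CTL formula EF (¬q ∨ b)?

Yes

Sat(¬q) = {s0, s1, s2, s3, s4, s5, s6, s8}
Sat(¬q ∨ b) = {s0, s1, s2, s3, s4, s5, s6, s8}
EF (¬q ∨ b): least fixpoint, start Z0 = {s0, s1, s2, s3, s4, s5, s6, s8}, add states with some successor in Z. Already a fixed point.
Sat(EF (¬q ∨ b)) = {s0, s1, s2, s3, s4, s5, s6, s8}
s1 ∈ Sat(EF (¬q ∨ b)) = {s0, s1, s2, s3, s4, s5, s6, s8}, so the formula holds at s1.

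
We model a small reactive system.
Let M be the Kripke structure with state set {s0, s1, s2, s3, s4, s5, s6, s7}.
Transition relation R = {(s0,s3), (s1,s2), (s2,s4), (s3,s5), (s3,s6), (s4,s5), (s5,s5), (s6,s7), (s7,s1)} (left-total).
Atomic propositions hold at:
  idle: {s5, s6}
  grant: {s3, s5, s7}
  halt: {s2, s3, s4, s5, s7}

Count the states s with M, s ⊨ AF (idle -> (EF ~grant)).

Sat(~grant) = {s0, s1, s2, s4, s6}
EF ~grant: least fixpoint, start Z0 = {s0, s1, s2, s4, s6}, add states with some successor in Z. Z1 = {s0, s1, s2, s3, s4, s6, s7}; fixed.
Sat(EF ~grant) = {s0, s1, s2, s3, s4, s6, s7}
Sat(idle -> (EF ~grant)) = {s0, s1, s2, s3, s4, s6, s7}
AF (idle -> (EF ~grant)): least fixpoint, start Z0 = {s0, s1, s2, s3, s4, s6, s7}, add states with every successor in Z. Already a fixed point.
Sat(AF (idle -> (EF ~grant))) = {s0, s1, s2, s3, s4, s6, s7}
|Sat(AF (idle -> (EF ~grant)))| = |{s0, s1, s2, s3, s4, s6, s7}| = 7.

7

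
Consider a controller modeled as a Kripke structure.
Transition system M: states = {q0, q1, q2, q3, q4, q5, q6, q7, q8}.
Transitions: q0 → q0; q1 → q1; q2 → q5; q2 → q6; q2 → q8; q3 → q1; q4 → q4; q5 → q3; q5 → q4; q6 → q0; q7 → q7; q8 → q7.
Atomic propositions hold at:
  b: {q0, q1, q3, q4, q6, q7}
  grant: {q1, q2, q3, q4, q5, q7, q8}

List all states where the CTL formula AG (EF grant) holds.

{q1, q3, q4, q5, q7, q8}

EF grant: least fixpoint, start Z0 = {q1, q2, q3, q4, q5, q7, q8}, add states with some successor in Z. Already a fixed point.
Sat(EF grant) = {q1, q2, q3, q4, q5, q7, q8}
AG (EF grant): greatest fixpoint, start Z0 = {q1, q2, q3, q4, q5, q7, q8}, keep only states in Sat with every successor in Z. Z1 = {q1, q3, q4, q5, q7, q8}; fixed.
Sat(AG (EF grant)) = {q1, q3, q4, q5, q7, q8}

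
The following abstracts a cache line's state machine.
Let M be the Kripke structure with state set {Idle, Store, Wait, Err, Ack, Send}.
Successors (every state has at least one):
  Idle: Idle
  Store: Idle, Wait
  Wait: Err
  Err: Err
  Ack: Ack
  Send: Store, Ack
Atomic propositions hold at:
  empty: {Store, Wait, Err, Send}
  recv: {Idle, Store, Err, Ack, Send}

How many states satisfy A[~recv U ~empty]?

2

Sat(~recv) = {Wait}
Sat(~empty) = {Idle, Ack}
A[~recv U ~empty]: least fixpoint, start Z0 = Sat(~empty) = {Idle, Ack}, add states in Sat(~recv) with every successor in Z. Already a fixed point.
Sat(A[~recv U ~empty]) = {Idle, Ack}
|Sat(A[~recv U ~empty])| = |{Idle, Ack}| = 2.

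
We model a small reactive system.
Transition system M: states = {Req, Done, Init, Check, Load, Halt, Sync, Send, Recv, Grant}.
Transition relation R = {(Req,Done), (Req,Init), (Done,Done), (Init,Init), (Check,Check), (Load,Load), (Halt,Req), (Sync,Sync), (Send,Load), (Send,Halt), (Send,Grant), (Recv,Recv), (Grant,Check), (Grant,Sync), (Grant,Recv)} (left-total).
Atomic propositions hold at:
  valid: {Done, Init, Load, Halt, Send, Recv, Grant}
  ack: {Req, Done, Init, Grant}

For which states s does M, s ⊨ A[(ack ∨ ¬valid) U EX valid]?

Sat(¬valid) = {Req, Check, Sync}
Sat(ack ∨ ¬valid) = {Req, Done, Init, Check, Sync, Grant}
Sat(EX valid) = {s : some successor in {Done, Init, Load, Halt, Send, Recv, Grant}} = {Req, Done, Init, Load, Send, Recv, Grant}
A[(ack ∨ ¬valid) U EX valid]: least fixpoint, start Z0 = Sat(EX valid) = {Req, Done, Init, Load, Send, Recv, Grant}, add states in Sat(ack ∨ ¬valid) with every successor in Z. Already a fixed point.
Sat(A[(ack ∨ ¬valid) U EX valid]) = {Req, Done, Init, Load, Send, Recv, Grant}

{Req, Done, Init, Load, Send, Recv, Grant}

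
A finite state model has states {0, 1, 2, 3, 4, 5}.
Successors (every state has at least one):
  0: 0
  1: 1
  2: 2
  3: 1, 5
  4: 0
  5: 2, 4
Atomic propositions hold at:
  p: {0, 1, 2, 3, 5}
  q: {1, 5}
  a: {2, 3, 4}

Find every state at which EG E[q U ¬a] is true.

{0, 1}

Sat(¬a) = {0, 1, 5}
E[q U ¬a]: least fixpoint, start Z0 = Sat(¬a) = {0, 1, 5}, add states in Sat(q) with some successor in Z. Already a fixed point.
Sat(E[q U ¬a]) = {0, 1, 5}
EG E[q U ¬a]: greatest fixpoint, start Z0 = {0, 1, 5}, keep only states in Sat with some successor in Z. Z1 = {0, 1}; fixed.
Sat(EG E[q U ¬a]) = {0, 1}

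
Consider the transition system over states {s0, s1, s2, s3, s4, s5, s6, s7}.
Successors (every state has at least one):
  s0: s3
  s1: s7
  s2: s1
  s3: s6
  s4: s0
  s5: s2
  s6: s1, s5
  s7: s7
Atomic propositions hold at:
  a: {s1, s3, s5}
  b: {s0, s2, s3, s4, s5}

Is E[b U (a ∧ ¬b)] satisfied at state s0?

No

Sat(¬b) = {s1, s6, s7}
Sat(a ∧ ¬b) = {s1}
E[b U (a ∧ ¬b)]: least fixpoint, start Z0 = Sat((a ∧ ¬b)) = {s1}, add states in Sat(b) with some successor in Z. Z1 = {s1, s2}; Z2 = {s1, s2, s5}; fixed.
Sat(E[b U (a ∧ ¬b)]) = {s1, s2, s5}
s0 ∉ Sat(E[b U (a ∧ ¬b)]) = {s1, s2, s5}, so the formula does not hold at s0.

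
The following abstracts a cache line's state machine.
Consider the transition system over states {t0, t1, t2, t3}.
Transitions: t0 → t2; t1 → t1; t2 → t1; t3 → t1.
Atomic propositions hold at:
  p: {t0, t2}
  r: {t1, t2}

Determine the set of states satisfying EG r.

EG r: greatest fixpoint, start Z0 = {t1, t2}, keep only states in Sat with some successor in Z. Already a fixed point.
Sat(EG r) = {t1, t2}

{t1, t2}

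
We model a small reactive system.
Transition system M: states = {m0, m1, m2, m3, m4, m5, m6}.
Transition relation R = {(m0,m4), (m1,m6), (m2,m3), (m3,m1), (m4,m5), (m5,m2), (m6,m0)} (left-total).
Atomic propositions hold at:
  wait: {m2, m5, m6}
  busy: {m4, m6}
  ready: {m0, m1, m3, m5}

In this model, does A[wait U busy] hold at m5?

A[wait U busy]: least fixpoint, start Z0 = Sat(busy) = {m4, m6}, add states in Sat(wait) with every successor in Z. Already a fixed point.
Sat(A[wait U busy]) = {m4, m6}
m5 ∉ Sat(A[wait U busy]) = {m4, m6}, so the formula does not hold at m5.

No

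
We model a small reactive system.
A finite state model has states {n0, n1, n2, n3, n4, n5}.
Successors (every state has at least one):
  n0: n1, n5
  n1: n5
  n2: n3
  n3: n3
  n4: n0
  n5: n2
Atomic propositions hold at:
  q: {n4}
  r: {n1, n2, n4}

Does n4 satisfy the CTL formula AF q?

Yes

AF q: least fixpoint, start Z0 = {n4}, add states with every successor in Z. Already a fixed point.
Sat(AF q) = {n4}
n4 ∈ Sat(AF q) = {n4}, so the formula holds at n4.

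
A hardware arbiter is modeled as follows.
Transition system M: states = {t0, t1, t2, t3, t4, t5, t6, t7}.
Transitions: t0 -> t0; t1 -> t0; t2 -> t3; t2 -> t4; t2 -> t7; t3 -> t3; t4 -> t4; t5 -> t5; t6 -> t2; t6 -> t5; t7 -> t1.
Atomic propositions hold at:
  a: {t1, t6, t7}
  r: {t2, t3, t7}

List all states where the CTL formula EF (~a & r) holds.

{t2, t3, t6}

Sat(~a) = {t0, t2, t3, t4, t5}
Sat(~a & r) = {t2, t3}
EF (~a & r): least fixpoint, start Z0 = {t2, t3}, add states with some successor in Z. Z1 = {t2, t3, t6}; fixed.
Sat(EF (~a & r)) = {t2, t3, t6}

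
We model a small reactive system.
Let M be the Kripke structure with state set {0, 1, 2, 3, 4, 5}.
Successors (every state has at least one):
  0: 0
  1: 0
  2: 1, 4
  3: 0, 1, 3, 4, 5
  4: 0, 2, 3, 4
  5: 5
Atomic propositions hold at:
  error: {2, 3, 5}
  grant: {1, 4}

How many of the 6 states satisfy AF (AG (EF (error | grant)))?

Sat(error | grant) = {1, 2, 3, 4, 5}
EF (error | grant): least fixpoint, start Z0 = {1, 2, 3, 4, 5}, add states with some successor in Z. Already a fixed point.
Sat(EF (error | grant)) = {1, 2, 3, 4, 5}
AG (EF (error | grant)): greatest fixpoint, start Z0 = {1, 2, 3, 4, 5}, keep only states in Sat with every successor in Z. Z1 = {2, 5}; Z2 = {5}; fixed.
Sat(AG (EF (error | grant))) = {5}
AF (AG (EF (error | grant))): least fixpoint, start Z0 = {5}, add states with every successor in Z. Already a fixed point.
Sat(AF (AG (EF (error | grant)))) = {5}
|Sat(AF (AG (EF (error | grant))))| = |{5}| = 1.

1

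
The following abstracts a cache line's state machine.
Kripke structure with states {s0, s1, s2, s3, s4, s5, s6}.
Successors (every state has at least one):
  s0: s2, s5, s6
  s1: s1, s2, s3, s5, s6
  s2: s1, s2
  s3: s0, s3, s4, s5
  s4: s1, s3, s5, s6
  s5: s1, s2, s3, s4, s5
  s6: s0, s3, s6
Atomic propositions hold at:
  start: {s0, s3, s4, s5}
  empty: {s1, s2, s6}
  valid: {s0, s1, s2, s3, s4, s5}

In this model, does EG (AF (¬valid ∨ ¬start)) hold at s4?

Sat(¬valid) = {s6}
Sat(¬start) = {s1, s2, s6}
Sat(¬valid ∨ ¬start) = {s1, s2, s6}
AF (¬valid ∨ ¬start): least fixpoint, start Z0 = {s1, s2, s6}, add states with every successor in Z. Already a fixed point.
Sat(AF (¬valid ∨ ¬start)) = {s1, s2, s6}
EG (AF (¬valid ∨ ¬start)): greatest fixpoint, start Z0 = {s1, s2, s6}, keep only states in Sat with some successor in Z. Already a fixed point.
Sat(EG (AF (¬valid ∨ ¬start))) = {s1, s2, s6}
s4 ∉ Sat(EG (AF (¬valid ∨ ¬start))) = {s1, s2, s6}, so the formula does not hold at s4.

No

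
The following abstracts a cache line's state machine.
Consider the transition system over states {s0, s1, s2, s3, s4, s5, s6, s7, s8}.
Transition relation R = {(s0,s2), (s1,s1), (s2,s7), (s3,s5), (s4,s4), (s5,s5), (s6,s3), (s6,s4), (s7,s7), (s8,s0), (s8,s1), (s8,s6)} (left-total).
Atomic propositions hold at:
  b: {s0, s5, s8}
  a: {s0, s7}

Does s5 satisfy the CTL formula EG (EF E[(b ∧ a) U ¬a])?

Yes

Sat(b ∧ a) = {s0}
Sat(¬a) = {s1, s2, s3, s4, s5, s6, s8}
E[(b ∧ a) U ¬a]: least fixpoint, start Z0 = Sat(¬a) = {s1, s2, s3, s4, s5, s6, s8}, add states in Sat(b ∧ a) with some successor in Z. Z1 = {s0, s1, s2, s3, s4, s5, s6, s8}; fixed.
Sat(E[(b ∧ a) U ¬a]) = {s0, s1, s2, s3, s4, s5, s6, s8}
EF E[(b ∧ a) U ¬a]: least fixpoint, start Z0 = {s0, s1, s2, s3, s4, s5, s6, s8}, add states with some successor in Z. Already a fixed point.
Sat(EF E[(b ∧ a) U ¬a]) = {s0, s1, s2, s3, s4, s5, s6, s8}
EG (EF E[(b ∧ a) U ¬a]): greatest fixpoint, start Z0 = {s0, s1, s2, s3, s4, s5, s6, s8}, keep only states in Sat with some successor in Z. Z1 = {s0, s1, s3, s4, s5, s6, s8}; Z2 = {s1, s3, s4, s5, s6, s8}; fixed.
Sat(EG (EF E[(b ∧ a) U ¬a])) = {s1, s3, s4, s5, s6, s8}
s5 ∈ Sat(EG (EF E[(b ∧ a) U ¬a])) = {s1, s3, s4, s5, s6, s8}, so the formula holds at s5.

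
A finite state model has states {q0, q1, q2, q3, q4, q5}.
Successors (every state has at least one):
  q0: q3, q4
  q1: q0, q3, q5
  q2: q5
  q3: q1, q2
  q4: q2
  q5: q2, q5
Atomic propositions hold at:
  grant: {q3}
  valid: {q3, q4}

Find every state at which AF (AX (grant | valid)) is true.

Sat(grant | valid) = {q3, q4}
Sat(AX (grant | valid)) = {s : every successor in {q3, q4}} = {q0}
AF (AX (grant | valid)): least fixpoint, start Z0 = {q0}, add states with every successor in Z. Already a fixed point.
Sat(AF (AX (grant | valid))) = {q0}

{q0}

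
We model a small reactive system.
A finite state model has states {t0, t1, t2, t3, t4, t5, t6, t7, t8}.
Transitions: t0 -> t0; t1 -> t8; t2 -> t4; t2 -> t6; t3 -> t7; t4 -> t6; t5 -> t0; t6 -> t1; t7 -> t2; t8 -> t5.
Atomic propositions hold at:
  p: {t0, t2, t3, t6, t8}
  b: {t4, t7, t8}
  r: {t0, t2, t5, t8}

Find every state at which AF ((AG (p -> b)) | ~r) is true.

Sat(p -> b) = {t1, t4, t5, t7, t8}
AG (p -> b): greatest fixpoint, start Z0 = {t1, t4, t5, t7, t8}, keep only states in Sat with every successor in Z. Z1 = {t1, t8}; Z2 = {t1}; Z3 = ∅; fixed.
Sat(AG (p -> b)) = ∅
Sat(~r) = {t1, t3, t4, t6, t7}
Sat((AG (p -> b)) | ~r) = {t1, t3, t4, t6, t7}
AF ((AG (p -> b)) | ~r): least fixpoint, start Z0 = {t1, t3, t4, t6, t7}, add states with every successor in Z. Z1 = {t1, t2, t3, t4, t6, t7}; fixed.
Sat(AF ((AG (p -> b)) | ~r)) = {t1, t2, t3, t4, t6, t7}

{t1, t2, t3, t4, t6, t7}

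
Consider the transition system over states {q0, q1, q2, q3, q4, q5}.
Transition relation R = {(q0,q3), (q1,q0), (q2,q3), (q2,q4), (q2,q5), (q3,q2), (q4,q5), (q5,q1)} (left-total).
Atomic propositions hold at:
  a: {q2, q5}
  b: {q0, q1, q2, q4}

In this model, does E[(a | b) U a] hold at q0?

Sat(a | b) = {q0, q1, q2, q4, q5}
E[(a | b) U a]: least fixpoint, start Z0 = Sat(a) = {q2, q5}, add states in Sat(a | b) with some successor in Z. Z1 = {q2, q4, q5}; fixed.
Sat(E[(a | b) U a]) = {q2, q4, q5}
q0 ∉ Sat(E[(a | b) U a]) = {q2, q4, q5}, so the formula does not hold at q0.

No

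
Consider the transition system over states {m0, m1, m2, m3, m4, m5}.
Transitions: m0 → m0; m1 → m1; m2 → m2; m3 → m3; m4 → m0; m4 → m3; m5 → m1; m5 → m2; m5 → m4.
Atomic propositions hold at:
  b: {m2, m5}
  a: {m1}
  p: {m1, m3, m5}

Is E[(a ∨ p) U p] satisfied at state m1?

Yes

Sat(a ∨ p) = {m1, m3, m5}
E[(a ∨ p) U p]: least fixpoint, start Z0 = Sat(p) = {m1, m3, m5}, add states in Sat(a ∨ p) with some successor in Z. Already a fixed point.
Sat(E[(a ∨ p) U p]) = {m1, m3, m5}
m1 ∈ Sat(E[(a ∨ p) U p]) = {m1, m3, m5}, so the formula holds at m1.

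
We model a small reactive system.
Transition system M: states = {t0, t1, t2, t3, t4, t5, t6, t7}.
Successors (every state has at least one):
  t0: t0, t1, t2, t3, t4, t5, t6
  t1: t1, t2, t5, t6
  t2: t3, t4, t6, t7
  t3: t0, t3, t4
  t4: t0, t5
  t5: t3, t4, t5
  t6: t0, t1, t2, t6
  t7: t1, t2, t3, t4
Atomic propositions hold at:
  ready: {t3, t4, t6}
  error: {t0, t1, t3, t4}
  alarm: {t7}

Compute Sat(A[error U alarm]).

{t7}

A[error U alarm]: least fixpoint, start Z0 = Sat(alarm) = {t7}, add states in Sat(error) with every successor in Z. Already a fixed point.
Sat(A[error U alarm]) = {t7}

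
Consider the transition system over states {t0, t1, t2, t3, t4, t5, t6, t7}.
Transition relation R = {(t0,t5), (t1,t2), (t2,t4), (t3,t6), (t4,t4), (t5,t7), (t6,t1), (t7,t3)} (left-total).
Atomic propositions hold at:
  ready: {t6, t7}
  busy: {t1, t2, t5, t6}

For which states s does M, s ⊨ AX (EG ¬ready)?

Sat(¬ready) = {t0, t1, t2, t3, t4, t5}
EG ¬ready: greatest fixpoint, start Z0 = {t0, t1, t2, t3, t4, t5}, keep only states in Sat with some successor in Z. Z1 = {t0, t1, t2, t4}; Z2 = {t1, t2, t4}; fixed.
Sat(EG ¬ready) = {t1, t2, t4}
Sat(AX (EG ¬ready)) = {s : every successor in {t1, t2, t4}} = {t1, t2, t4, t6}

{t1, t2, t4, t6}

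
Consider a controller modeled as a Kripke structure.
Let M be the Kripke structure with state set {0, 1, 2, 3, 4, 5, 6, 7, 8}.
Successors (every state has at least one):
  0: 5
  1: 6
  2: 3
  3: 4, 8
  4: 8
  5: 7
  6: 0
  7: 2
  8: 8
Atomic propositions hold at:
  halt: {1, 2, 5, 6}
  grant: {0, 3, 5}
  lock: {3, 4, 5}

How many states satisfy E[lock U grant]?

E[lock U grant]: least fixpoint, start Z0 = Sat(grant) = {0, 3, 5}, add states in Sat(lock) with some successor in Z. Already a fixed point.
Sat(E[lock U grant]) = {0, 3, 5}
|Sat(E[lock U grant])| = |{0, 3, 5}| = 3.

3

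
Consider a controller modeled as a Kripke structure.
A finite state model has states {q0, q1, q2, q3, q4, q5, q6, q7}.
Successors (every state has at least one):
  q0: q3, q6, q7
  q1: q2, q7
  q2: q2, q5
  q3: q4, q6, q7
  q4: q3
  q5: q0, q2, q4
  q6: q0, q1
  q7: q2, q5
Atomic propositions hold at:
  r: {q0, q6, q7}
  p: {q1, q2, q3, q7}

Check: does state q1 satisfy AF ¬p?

Sat(¬p) = {q0, q4, q5, q6}
AF ¬p: least fixpoint, start Z0 = {q0, q4, q5, q6}, add states with every successor in Z. Already a fixed point.
Sat(AF ¬p) = {q0, q4, q5, q6}
q1 ∉ Sat(AF ¬p) = {q0, q4, q5, q6}, so the formula does not hold at q1.

No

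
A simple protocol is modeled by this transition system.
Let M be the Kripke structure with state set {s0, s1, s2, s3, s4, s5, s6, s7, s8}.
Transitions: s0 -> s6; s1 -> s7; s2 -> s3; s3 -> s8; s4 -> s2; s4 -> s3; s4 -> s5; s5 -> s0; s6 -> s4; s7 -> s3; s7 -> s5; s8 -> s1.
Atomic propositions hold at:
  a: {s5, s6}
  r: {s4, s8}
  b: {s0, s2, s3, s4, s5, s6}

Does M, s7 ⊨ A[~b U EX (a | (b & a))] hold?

Sat(~b) = {s1, s7, s8}
Sat(b & a) = {s5, s6}
Sat(a | (b & a)) = {s5, s6}
Sat(EX (a | (b & a))) = {s : some successor in {s5, s6}} = {s0, s4, s7}
A[~b U EX (a | (b & a))]: least fixpoint, start Z0 = Sat(EX (a | (b & a))) = {s0, s4, s7}, add states in Sat(~b) with every successor in Z. Z1 = {s0, s1, s4, s7}; Z2 = {s0, s1, s4, s7, s8}; fixed.
Sat(A[~b U EX (a | (b & a))]) = {s0, s1, s4, s7, s8}
s7 ∈ Sat(A[~b U EX (a | (b & a))]) = {s0, s1, s4, s7, s8}, so the formula holds at s7.

Yes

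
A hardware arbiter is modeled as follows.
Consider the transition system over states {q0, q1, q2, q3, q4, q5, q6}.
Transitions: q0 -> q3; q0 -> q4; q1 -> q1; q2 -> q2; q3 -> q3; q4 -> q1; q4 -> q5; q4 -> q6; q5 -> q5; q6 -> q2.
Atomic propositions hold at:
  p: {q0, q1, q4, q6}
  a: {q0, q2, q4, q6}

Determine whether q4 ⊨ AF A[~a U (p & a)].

Yes

Sat(~a) = {q1, q3, q5}
Sat(p & a) = {q0, q4, q6}
A[~a U (p & a)]: least fixpoint, start Z0 = Sat((p & a)) = {q0, q4, q6}, add states in Sat(~a) with every successor in Z. Already a fixed point.
Sat(A[~a U (p & a)]) = {q0, q4, q6}
AF A[~a U (p & a)]: least fixpoint, start Z0 = {q0, q4, q6}, add states with every successor in Z. Already a fixed point.
Sat(AF A[~a U (p & a)]) = {q0, q4, q6}
q4 ∈ Sat(AF A[~a U (p & a)]) = {q0, q4, q6}, so the formula holds at q4.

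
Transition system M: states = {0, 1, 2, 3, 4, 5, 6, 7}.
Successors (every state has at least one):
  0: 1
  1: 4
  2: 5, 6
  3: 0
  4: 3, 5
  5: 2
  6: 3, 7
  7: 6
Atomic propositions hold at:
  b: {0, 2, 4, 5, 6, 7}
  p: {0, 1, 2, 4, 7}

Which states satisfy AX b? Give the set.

Sat(AX b) = {s : every successor in {0, 2, 4, 5, 6, 7}} = {1, 2, 3, 5, 7}

{1, 2, 3, 5, 7}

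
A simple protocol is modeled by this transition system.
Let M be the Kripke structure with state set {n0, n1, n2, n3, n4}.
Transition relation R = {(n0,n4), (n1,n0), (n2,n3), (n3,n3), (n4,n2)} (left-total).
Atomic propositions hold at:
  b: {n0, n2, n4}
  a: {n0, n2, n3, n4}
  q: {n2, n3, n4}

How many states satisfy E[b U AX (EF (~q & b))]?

1

Sat(~q) = {n0, n1}
Sat(~q & b) = {n0}
EF (~q & b): least fixpoint, start Z0 = {n0}, add states with some successor in Z. Z1 = {n0, n1}; fixed.
Sat(EF (~q & b)) = {n0, n1}
Sat(AX (EF (~q & b))) = {s : every successor in {n0, n1}} = {n1}
E[b U AX (EF (~q & b))]: least fixpoint, start Z0 = Sat(AX (EF (~q & b))) = {n1}, add states in Sat(b) with some successor in Z. Already a fixed point.
Sat(E[b U AX (EF (~q & b))]) = {n1}
|Sat(E[b U AX (EF (~q & b))])| = |{n1}| = 1.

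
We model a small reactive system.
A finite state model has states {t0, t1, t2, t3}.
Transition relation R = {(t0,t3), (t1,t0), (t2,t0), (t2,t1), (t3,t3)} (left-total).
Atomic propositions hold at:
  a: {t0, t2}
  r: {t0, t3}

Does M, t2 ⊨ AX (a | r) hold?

No

Sat(a | r) = {t0, t2, t3}
Sat(AX (a | r)) = {s : every successor in {t0, t2, t3}} = {t0, t1, t3}
t2 ∉ Sat(AX (a | r)) = {t0, t1, t3}, so the formula does not hold at t2.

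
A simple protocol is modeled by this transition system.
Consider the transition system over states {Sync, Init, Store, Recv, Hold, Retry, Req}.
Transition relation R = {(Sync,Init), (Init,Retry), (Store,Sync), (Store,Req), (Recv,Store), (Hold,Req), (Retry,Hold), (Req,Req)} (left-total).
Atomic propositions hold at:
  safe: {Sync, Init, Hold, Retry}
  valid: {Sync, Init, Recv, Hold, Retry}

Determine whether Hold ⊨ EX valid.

No

Sat(EX valid) = {s : some successor in {Sync, Init, Recv, Hold, Retry}} = {Sync, Init, Store, Retry}
Hold ∉ Sat(EX valid) = {Sync, Init, Store, Retry}, so the formula does not hold at Hold.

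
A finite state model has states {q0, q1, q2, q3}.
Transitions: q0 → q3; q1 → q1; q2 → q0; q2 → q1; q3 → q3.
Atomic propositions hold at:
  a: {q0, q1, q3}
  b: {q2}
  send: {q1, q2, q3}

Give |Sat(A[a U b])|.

A[a U b]: least fixpoint, start Z0 = Sat(b) = {q2}, add states in Sat(a) with every successor in Z. Already a fixed point.
Sat(A[a U b]) = {q2}
|Sat(A[a U b])| = |{q2}| = 1.

1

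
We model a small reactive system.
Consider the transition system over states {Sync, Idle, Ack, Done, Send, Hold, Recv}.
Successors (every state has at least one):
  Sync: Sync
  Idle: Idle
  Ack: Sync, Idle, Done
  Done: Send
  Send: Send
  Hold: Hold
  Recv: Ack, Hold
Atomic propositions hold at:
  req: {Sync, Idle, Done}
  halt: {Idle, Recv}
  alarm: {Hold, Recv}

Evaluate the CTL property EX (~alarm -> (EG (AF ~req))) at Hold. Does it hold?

Yes

Sat(~alarm) = {Sync, Idle, Ack, Done, Send}
Sat(~req) = {Ack, Send, Hold, Recv}
AF ~req: least fixpoint, start Z0 = {Ack, Send, Hold, Recv}, add states with every successor in Z. Z1 = {Ack, Done, Send, Hold, Recv}; fixed.
Sat(AF ~req) = {Ack, Done, Send, Hold, Recv}
EG (AF ~req): greatest fixpoint, start Z0 = {Ack, Done, Send, Hold, Recv}, keep only states in Sat with some successor in Z. Already a fixed point.
Sat(EG (AF ~req)) = {Ack, Done, Send, Hold, Recv}
Sat(~alarm -> (EG (AF ~req))) = {Ack, Done, Send, Hold, Recv}
Sat(EX (~alarm -> (EG (AF ~req)))) = {s : some successor in {Ack, Done, Send, Hold, Recv}} = {Ack, Done, Send, Hold, Recv}
Hold ∈ Sat(EX (~alarm -> (EG (AF ~req)))) = {Ack, Done, Send, Hold, Recv}, so the formula holds at Hold.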